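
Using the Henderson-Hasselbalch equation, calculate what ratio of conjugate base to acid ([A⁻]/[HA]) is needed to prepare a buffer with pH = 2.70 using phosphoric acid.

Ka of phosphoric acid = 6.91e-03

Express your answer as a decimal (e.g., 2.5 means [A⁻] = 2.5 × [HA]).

pKa = -log(6.91e-03) = 2.1605. pH = pKa + log([A⁻]/[HA]), so log([A⁻]/[HA]) = pH − pKa = 2.70 − 2.1605 = 0.5395. [A⁻]/[HA] = 10^(0.5395) = 3.46

[A⁻]/[HA] = 3.46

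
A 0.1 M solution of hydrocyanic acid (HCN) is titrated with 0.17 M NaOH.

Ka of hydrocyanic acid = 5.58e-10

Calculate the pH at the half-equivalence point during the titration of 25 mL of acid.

At half-equivalence [HA] = [A⁻], so Henderson-Hasselbalch gives pH = pKa = -log(5.58e-10) = 9.25.

pH = pKa = 9.25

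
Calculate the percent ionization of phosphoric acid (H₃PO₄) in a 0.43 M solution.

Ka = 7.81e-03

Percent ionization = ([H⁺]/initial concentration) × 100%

Using Ka equilibrium: x² + Ka×x - Ka×C = 0. Solving: [H⁺] = 5.4177e-02. Percent = (5.4177e-02/0.43) × 100

Percent ionization = 12.6%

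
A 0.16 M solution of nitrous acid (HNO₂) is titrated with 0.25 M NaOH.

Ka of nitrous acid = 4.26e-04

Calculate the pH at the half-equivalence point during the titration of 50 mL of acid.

At half-equivalence [HA] = [A⁻], so Henderson-Hasselbalch gives pH = pKa = -log(4.26e-04) = 3.37.

pH = pKa = 3.37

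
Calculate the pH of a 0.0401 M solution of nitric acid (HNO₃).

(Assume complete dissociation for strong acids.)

[H⁺] = 0.0401 M for strong acid. pH = -log[H⁺] = -log(0.0401)

pH = 1.40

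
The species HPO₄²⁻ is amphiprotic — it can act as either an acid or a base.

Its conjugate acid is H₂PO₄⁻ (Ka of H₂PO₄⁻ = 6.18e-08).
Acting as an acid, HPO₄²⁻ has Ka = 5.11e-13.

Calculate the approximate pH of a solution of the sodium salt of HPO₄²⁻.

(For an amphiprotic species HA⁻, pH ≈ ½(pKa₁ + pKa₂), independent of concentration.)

pKa₁ = -log(6.18e-08) = 7.21; pKa₂ = -log(5.11e-13) = 12.29. For an amphiprotic species, pH ≈ ½(pKa₁ + pKa₂) = ½(7.21 + 12.29) = 9.75.

pH = 9.75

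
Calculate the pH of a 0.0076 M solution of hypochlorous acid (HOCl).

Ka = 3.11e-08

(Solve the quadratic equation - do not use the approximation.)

x² + Ka×x - Ka×C = 0. Using quadratic formula: [H⁺] = 1.5358e-05

pH = 4.81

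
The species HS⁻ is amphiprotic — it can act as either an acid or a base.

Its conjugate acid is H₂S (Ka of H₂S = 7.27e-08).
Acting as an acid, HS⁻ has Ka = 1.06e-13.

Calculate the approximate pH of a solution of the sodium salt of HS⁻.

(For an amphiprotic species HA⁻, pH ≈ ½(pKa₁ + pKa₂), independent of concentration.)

pKa₁ = -log(7.27e-08) = 7.14; pKa₂ = -log(1.06e-13) = 12.97. For an amphiprotic species, pH ≈ ½(pKa₁ + pKa₂) = ½(7.14 + 12.97) = 10.06.

pH = 10.06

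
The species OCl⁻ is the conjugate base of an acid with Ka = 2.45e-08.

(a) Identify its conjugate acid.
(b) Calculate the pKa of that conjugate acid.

(a) The conjugate acid is formed by adding one H⁺ to OCl⁻, giving HOCl. (b) pKa = -log(Ka) = -log(2.45e-08) = 7.61.

Conjugate acid: HOCl; pK_a = 7.61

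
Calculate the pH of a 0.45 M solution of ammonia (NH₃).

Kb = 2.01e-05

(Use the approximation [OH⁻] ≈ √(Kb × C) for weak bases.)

[OH⁻] = √(Kb × C) = √(2.01e-05 × 0.45) = 3.0075e-03. pOH = 2.52, pH = 14 - pOH

pH = 11.48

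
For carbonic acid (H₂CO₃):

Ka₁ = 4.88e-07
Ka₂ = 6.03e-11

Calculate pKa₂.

pKa₂ = -log(Ka₂) = -log(6.03e-11) = 10.22.

pK_{a2} = 10.22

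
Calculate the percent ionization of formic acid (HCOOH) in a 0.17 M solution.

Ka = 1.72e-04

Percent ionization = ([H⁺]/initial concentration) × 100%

Using Ka equilibrium: x² + Ka×x - Ka×C = 0. Solving: [H⁺] = 5.3221e-03. Percent = (5.3221e-03/0.17) × 100

Percent ionization = 3.13%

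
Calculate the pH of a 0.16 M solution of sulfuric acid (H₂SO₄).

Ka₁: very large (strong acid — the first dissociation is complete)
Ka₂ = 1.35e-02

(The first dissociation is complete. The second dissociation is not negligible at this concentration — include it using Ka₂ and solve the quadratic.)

First dissociation is complete: [H⁺]₀ = [HSO₄⁻]₀ = C = 0.16 M. Second dissociation HSO₄⁻ ⇌ H⁺ + SO₄²⁻: let x = [SO₄²⁻]. Ka₂ = (C + x)·x / (C − x) = 1.35e-02 → x² + (C + Ka₂)·x − Ka₂·C = 0 → x² + 0.17350·x − 2.160e-03 = 0. x = (−0.17350 + √(0.17350² + 4 × 2.160e-03)) / 2 = 1.1665e-02 M. [H⁺] = C + x = 0.16 + 1.1665e-02 = 1.7167e-01 M. pH = -log(1.7167e-01) = 0.77.

pH = 0.77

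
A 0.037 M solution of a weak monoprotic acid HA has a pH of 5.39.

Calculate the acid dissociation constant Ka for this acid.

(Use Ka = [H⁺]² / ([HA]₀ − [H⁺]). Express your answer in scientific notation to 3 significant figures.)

[H⁺] = 10^(−pH) = 10^(−5.39) = 4.074e-06 M. For HA ⇌ H⁺ + A⁻, Ka = [H⁺][A⁻]/[HA] = [H⁺]² / ([HA]₀ − [H⁺]) = (4.074e-06)² / (0.037 − 4.074e-06) = 4.49e-10.

K_a = 4.49e-10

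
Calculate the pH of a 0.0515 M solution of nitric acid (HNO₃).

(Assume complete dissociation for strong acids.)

[H⁺] = 0.0515 M for strong acid. pH = -log[H⁺] = -log(0.0515)

pH = 1.29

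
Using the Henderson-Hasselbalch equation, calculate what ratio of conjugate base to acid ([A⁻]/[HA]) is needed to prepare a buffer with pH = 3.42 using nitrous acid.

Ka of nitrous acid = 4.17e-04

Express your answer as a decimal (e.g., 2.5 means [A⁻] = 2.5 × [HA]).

pKa = -log(4.17e-04) = 3.3799. pH = pKa + log([A⁻]/[HA]), so log([A⁻]/[HA]) = pH − pKa = 3.42 − 3.3799 = 0.0401. [A⁻]/[HA] = 10^(0.0401) = 1.10

[A⁻]/[HA] = 1.10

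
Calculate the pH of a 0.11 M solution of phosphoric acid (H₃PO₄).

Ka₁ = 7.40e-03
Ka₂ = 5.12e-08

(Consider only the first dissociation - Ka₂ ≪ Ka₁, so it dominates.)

First dissociation dominates. From Ka₁ = [H⁺][HA⁻]/[H₂A], x² + Ka₁·x − Ka₁·C = 0 with C = 0.11 M and Ka₁ = 7.40e-03. Solving: [H⁺] = (−Ka₁ + √(Ka₁² + 4·Ka₁·C)) / 2 = 2.5070e-02 M. pH = -log(2.5070e-02) = 1.60.

pH = 1.60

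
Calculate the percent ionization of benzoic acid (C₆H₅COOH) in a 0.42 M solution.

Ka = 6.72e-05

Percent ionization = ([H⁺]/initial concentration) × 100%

Using Ka equilibrium: x² + Ka×x - Ka×C = 0. Solving: [H⁺] = 5.2791e-03. Percent = (5.2791e-03/0.42) × 100

Percent ionization = 1.26%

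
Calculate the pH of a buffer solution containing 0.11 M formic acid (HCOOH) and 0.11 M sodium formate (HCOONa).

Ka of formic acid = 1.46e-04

pKa = -log(1.46e-04) = 3.84. pH = pKa + log([A⁻]/[HA]) = 3.84 + log(0.11/0.11)

pH = 3.84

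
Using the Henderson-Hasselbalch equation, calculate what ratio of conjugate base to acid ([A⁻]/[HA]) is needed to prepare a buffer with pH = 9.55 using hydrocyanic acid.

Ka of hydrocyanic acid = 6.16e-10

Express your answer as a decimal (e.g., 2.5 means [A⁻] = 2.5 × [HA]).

pKa = -log(6.16e-10) = 9.2104. pH = pKa + log([A⁻]/[HA]), so log([A⁻]/[HA]) = pH − pKa = 9.55 − 9.2104 = 0.3396. [A⁻]/[HA] = 10^(0.3396) = 2.19

[A⁻]/[HA] = 2.19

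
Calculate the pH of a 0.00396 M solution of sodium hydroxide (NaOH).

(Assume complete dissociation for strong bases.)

[OH⁻] = 0.00396 M for strong base. pOH = -log[OH⁻] = 2.40, pH = 14 - pOH

pH = 11.60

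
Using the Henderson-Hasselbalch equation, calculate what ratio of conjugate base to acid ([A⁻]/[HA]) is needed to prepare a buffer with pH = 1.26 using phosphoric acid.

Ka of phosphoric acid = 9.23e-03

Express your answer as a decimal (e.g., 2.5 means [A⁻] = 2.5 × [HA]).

pKa = -log(9.23e-03) = 2.0348. pH = pKa + log([A⁻]/[HA]), so log([A⁻]/[HA]) = pH − pKa = 1.26 − 2.0348 = -0.7748. [A⁻]/[HA] = 10^(-0.7748) = 0.168

[A⁻]/[HA] = 0.168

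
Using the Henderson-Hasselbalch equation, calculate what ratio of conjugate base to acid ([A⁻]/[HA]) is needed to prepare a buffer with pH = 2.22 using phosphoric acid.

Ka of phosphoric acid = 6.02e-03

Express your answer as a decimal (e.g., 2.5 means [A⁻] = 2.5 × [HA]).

pKa = -log(6.02e-03) = 2.2204. pH = pKa + log([A⁻]/[HA]), so log([A⁻]/[HA]) = pH − pKa = 2.22 − 2.2204 = -0.0004. [A⁻]/[HA] = 10^(-0.0004) = 0.999

[A⁻]/[HA] = 0.999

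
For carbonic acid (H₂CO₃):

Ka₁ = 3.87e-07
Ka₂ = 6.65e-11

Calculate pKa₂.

pKa₂ = -log(Ka₂) = -log(6.65e-11) = 10.18.

pK_{a2} = 10.18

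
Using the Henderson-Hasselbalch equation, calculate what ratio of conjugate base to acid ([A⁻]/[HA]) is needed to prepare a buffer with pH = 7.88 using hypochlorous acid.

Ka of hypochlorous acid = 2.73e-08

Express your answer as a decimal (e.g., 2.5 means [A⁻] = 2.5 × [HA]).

pKa = -log(2.73e-08) = 7.5638. pH = pKa + log([A⁻]/[HA]), so log([A⁻]/[HA]) = pH − pKa = 7.88 − 7.5638 = 0.3162. [A⁻]/[HA] = 10^(0.3162) = 2.07

[A⁻]/[HA] = 2.07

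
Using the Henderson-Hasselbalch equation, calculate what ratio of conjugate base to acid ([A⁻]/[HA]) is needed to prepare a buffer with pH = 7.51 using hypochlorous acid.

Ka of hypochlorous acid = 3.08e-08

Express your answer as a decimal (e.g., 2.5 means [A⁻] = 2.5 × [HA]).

pKa = -log(3.08e-08) = 7.5114. pH = pKa + log([A⁻]/[HA]), so log([A⁻]/[HA]) = pH − pKa = 7.51 − 7.5114 = -0.0014. [A⁻]/[HA] = 10^(-0.0014) = 0.997

[A⁻]/[HA] = 0.997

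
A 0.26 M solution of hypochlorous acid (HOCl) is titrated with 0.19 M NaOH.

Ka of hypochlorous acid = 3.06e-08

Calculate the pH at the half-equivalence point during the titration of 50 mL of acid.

At half-equivalence [HA] = [A⁻], so Henderson-Hasselbalch gives pH = pKa = -log(3.06e-08) = 7.51.

pH = pKa = 7.51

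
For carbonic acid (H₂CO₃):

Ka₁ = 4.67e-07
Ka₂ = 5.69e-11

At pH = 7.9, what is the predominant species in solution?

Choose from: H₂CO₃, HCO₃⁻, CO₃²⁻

pKa₁ = 6.33, pKa₂ = 10.24. For a polyprotic acid the predominant species crosses at each pKa: below pKa_n the protonated form dominates, above it the deprotonated form does. At pH = 7.9, the predominant species is HCO₃⁻.

HCO₃⁻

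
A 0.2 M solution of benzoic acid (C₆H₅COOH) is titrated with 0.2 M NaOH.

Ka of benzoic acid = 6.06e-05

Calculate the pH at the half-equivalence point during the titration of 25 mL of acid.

At half-equivalence [HA] = [A⁻], so Henderson-Hasselbalch gives pH = pKa = -log(6.06e-05) = 4.22.

pH = pKa = 4.22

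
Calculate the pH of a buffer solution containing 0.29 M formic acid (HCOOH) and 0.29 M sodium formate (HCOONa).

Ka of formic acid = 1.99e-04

pKa = -log(1.99e-04) = 3.70. pH = pKa + log([A⁻]/[HA]) = 3.70 + log(0.29/0.29)

pH = 3.70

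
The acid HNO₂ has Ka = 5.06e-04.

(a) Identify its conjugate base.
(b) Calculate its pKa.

(a) The conjugate base is formed by removing one H⁺ from HNO₂, giving NO₂⁻. (b) pKa = -log(Ka) = -log(5.06e-04) = 3.30.

Conjugate base: NO₂⁻; pK_a = 3.30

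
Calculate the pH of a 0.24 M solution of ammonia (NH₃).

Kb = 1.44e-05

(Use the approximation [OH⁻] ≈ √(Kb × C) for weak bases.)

[OH⁻] = √(Kb × C) = √(1.44e-05 × 0.24) = 1.8590e-03. pOH = 2.73, pH = 14 - pOH

pH = 11.27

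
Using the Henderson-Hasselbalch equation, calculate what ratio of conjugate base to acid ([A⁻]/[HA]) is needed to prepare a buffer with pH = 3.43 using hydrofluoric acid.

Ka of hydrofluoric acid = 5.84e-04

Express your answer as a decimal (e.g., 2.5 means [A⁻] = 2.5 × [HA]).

pKa = -log(5.84e-04) = 3.2336. pH = pKa + log([A⁻]/[HA]), so log([A⁻]/[HA]) = pH − pKa = 3.43 − 3.2336 = 0.1964. [A⁻]/[HA] = 10^(0.1964) = 1.57

[A⁻]/[HA] = 1.57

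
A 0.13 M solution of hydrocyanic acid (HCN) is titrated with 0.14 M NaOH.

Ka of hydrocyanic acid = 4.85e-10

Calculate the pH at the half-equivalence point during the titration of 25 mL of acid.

At half-equivalence [HA] = [A⁻], so Henderson-Hasselbalch gives pH = pKa = -log(4.85e-10) = 9.31.

pH = pKa = 9.31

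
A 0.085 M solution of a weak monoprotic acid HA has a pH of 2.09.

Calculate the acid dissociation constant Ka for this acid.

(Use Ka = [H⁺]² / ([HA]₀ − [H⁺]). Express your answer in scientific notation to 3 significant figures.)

[H⁺] = 10^(−pH) = 10^(−2.09) = 8.128e-03 M. For HA ⇌ H⁺ + A⁻, Ka = [H⁺][A⁻]/[HA] = [H⁺]² / ([HA]₀ − [H⁺]) = (8.128e-03)² / (0.085 − 8.128e-03) = 8.59e-04.

K_a = 8.59e-04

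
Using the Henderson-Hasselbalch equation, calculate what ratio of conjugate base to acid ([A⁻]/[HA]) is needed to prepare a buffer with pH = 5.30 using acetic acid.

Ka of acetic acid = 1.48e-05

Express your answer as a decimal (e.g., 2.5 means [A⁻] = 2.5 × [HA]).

pKa = -log(1.48e-05) = 4.8297. pH = pKa + log([A⁻]/[HA]), so log([A⁻]/[HA]) = pH − pKa = 5.30 − 4.8297 = 0.4703. [A⁻]/[HA] = 10^(0.4703) = 2.95

[A⁻]/[HA] = 2.95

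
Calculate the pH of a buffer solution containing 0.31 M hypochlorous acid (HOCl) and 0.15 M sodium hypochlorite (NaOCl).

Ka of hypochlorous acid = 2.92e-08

pKa = -log(2.92e-08) = 7.53. pH = pKa + log([A⁻]/[HA]) = 7.53 + log(0.15/0.31)

pH = 7.22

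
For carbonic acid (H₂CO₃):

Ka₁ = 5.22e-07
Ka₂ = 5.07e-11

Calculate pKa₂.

pKa₂ = -log(Ka₂) = -log(5.07e-11) = 10.29.

pK_{a2} = 10.29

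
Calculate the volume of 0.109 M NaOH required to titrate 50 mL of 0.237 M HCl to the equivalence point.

At equivalence: moles acid = moles base. moles HCl = 0.237 × 50/1000 = 0.01185 mol. V_base = moles / 0.109 × 1000 = 108.7 mL.

V_{base} = 108.7 mL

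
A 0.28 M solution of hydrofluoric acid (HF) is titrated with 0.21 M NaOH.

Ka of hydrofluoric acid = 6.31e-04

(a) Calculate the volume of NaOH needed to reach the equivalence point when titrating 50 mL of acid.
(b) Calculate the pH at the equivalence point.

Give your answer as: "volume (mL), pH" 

moles acid = 0.28 × 50/1000 = 0.014 mol; V_base = moles/0.21 × 1000 = 66.7 mL. At equivalence only the conjugate base is present: [A⁻] = 0.014/0.117 = 1.2000e-01 M. Kb = Kw/Ka = 1.58e-11; [OH⁻] = √(Kb × [A⁻]) = 1.3790e-06; pOH = 5.86; pH = 14 - pOH = 8.14.

V = 66.7 mL, pH = 8.14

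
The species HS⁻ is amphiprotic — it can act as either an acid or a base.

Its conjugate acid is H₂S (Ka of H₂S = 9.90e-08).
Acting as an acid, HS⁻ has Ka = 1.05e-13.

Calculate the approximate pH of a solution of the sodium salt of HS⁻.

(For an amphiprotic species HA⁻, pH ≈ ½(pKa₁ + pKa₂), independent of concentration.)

pKa₁ = -log(9.90e-08) = 7.00; pKa₂ = -log(1.05e-13) = 12.98. For an amphiprotic species, pH ≈ ½(pKa₁ + pKa₂) = ½(7.00 + 12.98) = 9.99.

pH = 9.99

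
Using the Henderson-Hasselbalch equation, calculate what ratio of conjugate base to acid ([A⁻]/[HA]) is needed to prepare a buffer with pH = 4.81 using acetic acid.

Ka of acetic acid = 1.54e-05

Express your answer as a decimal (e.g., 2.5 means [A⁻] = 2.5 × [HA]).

pKa = -log(1.54e-05) = 4.8125. pH = pKa + log([A⁻]/[HA]), so log([A⁻]/[HA]) = pH − pKa = 4.81 − 4.8125 = -0.0025. [A⁻]/[HA] = 10^(-0.0025) = 0.994

[A⁻]/[HA] = 0.994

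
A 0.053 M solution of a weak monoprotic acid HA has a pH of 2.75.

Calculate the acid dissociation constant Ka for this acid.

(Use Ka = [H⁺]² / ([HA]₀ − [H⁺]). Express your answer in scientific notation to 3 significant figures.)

[H⁺] = 10^(−pH) = 10^(−2.75) = 1.778e-03 M. For HA ⇌ H⁺ + A⁻, Ka = [H⁺][A⁻]/[HA] = [H⁺]² / ([HA]₀ − [H⁺]) = (1.778e-03)² / (0.053 − 1.778e-03) = 6.17e-05.

K_a = 6.17e-05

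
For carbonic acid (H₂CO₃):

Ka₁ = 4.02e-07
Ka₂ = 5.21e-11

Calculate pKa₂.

pKa₂ = -log(Ka₂) = -log(5.21e-11) = 10.28.

pK_{a2} = 10.28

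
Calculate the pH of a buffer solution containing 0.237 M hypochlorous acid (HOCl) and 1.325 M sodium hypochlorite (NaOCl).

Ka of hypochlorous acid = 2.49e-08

pKa = -log(2.49e-08) = 7.60. pH = pKa + log([A⁻]/[HA]) = 7.60 + log(1.325/0.237)

pH = 8.35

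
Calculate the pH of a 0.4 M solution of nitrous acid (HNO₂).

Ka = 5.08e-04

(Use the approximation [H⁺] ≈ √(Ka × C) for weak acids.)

[H⁺] = √(Ka × C) = √(5.08e-04 × 0.4) = 1.4255e-02. pH = -log(1.4255e-02)

pH = 1.85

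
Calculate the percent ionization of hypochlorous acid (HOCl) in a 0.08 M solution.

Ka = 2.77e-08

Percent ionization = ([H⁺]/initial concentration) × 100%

Using Ka equilibrium: x² + Ka×x - Ka×C = 0. Solving: [H⁺] = 4.7061e-05. Percent = (4.7061e-05/0.08) × 100

Percent ionization = 0.0588%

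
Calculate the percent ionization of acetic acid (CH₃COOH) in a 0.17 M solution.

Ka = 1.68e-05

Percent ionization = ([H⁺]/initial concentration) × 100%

Using Ka equilibrium: x² + Ka×x - Ka×C = 0. Solving: [H⁺] = 1.6816e-03. Percent = (1.6816e-03/0.17) × 100

Percent ionization = 0.989%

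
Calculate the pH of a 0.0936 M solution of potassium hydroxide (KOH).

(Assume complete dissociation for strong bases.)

[OH⁻] = 0.0936 M for strong base. pOH = -log[OH⁻] = 1.03, pH = 14 - pOH

pH = 12.97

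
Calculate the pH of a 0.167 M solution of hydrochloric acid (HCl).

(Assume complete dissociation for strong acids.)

[H⁺] = 0.167 M for strong acid. pH = -log[H⁺] = -log(0.167)

pH = 0.78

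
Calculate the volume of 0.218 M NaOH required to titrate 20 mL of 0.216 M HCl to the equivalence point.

At equivalence: moles acid = moles base. moles HCl = 0.216 × 20/1000 = 0.00432 mol. V_base = moles / 0.218 × 1000 = 19.8 mL.

V_{base} = 19.8 mL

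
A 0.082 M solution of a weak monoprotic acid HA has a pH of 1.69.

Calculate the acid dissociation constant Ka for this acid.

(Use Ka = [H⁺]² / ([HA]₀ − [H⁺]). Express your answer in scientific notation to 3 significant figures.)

[H⁺] = 10^(−pH) = 10^(−1.69) = 2.042e-02 M. For HA ⇌ H⁺ + A⁻, Ka = [H⁺][A⁻]/[HA] = [H⁺]² / ([HA]₀ − [H⁺]) = (2.042e-02)² / (0.082 − 2.042e-02) = 6.77e-03.

K_a = 6.77e-03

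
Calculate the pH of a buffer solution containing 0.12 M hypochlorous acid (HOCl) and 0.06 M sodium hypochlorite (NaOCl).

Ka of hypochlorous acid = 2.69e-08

pKa = -log(2.69e-08) = 7.57. pH = pKa + log([A⁻]/[HA]) = 7.57 + log(0.06/0.12)

pH = 7.27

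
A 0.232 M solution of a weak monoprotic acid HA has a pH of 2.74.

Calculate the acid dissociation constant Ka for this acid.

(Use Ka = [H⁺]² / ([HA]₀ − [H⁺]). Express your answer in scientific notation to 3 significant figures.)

[H⁺] = 10^(−pH) = 10^(−2.74) = 1.820e-03 M. For HA ⇌ H⁺ + A⁻, Ka = [H⁺][A⁻]/[HA] = [H⁺]² / ([HA]₀ − [H⁺]) = (1.820e-03)² / (0.232 − 1.820e-03) = 1.44e-05.

K_a = 1.44e-05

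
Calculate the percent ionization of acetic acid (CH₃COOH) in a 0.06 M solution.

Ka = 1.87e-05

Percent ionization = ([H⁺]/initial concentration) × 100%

Using Ka equilibrium: x² + Ka×x - Ka×C = 0. Solving: [H⁺] = 1.0499e-03. Percent = (1.0499e-03/0.06) × 100

Percent ionization = 1.75%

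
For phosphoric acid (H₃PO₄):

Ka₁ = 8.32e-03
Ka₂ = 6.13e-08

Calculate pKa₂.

pKa₂ = -log(Ka₂) = -log(6.13e-08) = 7.21.

pK_{a2} = 7.21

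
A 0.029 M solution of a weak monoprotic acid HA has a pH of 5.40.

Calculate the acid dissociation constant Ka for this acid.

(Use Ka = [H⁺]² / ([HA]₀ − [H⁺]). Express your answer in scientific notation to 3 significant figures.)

[H⁺] = 10^(−pH) = 10^(−5.40) = 3.981e-06 M. For HA ⇌ H⁺ + A⁻, Ka = [H⁺][A⁻]/[HA] = [H⁺]² / ([HA]₀ − [H⁺]) = (3.981e-06)² / (0.029 − 3.981e-06) = 5.47e-10.

K_a = 5.47e-10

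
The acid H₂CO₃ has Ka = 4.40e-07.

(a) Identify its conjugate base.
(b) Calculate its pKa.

(a) The conjugate base is formed by removing one H⁺ from H₂CO₃, giving HCO₃⁻. (b) pKa = -log(Ka) = -log(4.40e-07) = 6.36.

Conjugate base: HCO₃⁻; pK_a = 6.36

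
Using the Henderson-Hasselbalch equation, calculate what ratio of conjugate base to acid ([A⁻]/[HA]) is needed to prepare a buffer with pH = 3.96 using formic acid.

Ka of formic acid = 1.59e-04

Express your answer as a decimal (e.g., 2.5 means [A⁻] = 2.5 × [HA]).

pKa = -log(1.59e-04) = 3.7986. pH = pKa + log([A⁻]/[HA]), so log([A⁻]/[HA]) = pH − pKa = 3.96 − 3.7986 = 0.1614. [A⁻]/[HA] = 10^(0.1614) = 1.45

[A⁻]/[HA] = 1.45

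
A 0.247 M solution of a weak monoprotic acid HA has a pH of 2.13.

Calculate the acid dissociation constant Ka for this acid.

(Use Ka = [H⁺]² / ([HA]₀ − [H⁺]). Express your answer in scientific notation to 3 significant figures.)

[H⁺] = 10^(−pH) = 10^(−2.13) = 7.413e-03 M. For HA ⇌ H⁺ + A⁻, Ka = [H⁺][A⁻]/[HA] = [H⁺]² / ([HA]₀ − [H⁺]) = (7.413e-03)² / (0.247 − 7.413e-03) = 2.29e-04.

K_a = 2.29e-04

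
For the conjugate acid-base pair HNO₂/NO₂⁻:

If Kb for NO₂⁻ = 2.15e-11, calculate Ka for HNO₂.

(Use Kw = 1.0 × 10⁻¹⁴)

For a conjugate pair Ka × Kb = Kw, so Ka = Kw/Kb = 1.0 × 10⁻¹⁴ / 2.15e-11 = 4.65e-04.

K_a = 4.65e-04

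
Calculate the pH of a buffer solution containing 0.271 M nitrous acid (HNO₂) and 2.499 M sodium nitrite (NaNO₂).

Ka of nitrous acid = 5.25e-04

pKa = -log(5.25e-04) = 3.28. pH = pKa + log([A⁻]/[HA]) = 3.28 + log(2.499/0.271)

pH = 4.24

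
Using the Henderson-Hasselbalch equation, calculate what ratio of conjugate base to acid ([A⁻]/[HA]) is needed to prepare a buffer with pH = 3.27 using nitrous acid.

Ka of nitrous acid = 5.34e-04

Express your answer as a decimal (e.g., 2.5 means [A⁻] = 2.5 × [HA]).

pKa = -log(5.34e-04) = 3.2725. pH = pKa + log([A⁻]/[HA]), so log([A⁻]/[HA]) = pH − pKa = 3.27 − 3.2725 = -0.0025. [A⁻]/[HA] = 10^(-0.0025) = 0.994

[A⁻]/[HA] = 0.994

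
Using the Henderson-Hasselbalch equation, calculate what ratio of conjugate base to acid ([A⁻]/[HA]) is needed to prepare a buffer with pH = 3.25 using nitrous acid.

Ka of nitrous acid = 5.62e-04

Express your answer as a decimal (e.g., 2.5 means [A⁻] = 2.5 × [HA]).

pKa = -log(5.62e-04) = 3.2503. pH = pKa + log([A⁻]/[HA]), so log([A⁻]/[HA]) = pH − pKa = 3.25 − 3.2503 = -0.0003. [A⁻]/[HA] = 10^(-0.0003) = 0.999

[A⁻]/[HA] = 0.999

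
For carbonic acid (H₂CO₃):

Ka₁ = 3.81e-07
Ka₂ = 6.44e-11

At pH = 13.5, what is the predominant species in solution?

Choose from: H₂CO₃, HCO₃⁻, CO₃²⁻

pKa₁ = 6.42, pKa₂ = 10.19. For a polyprotic acid the predominant species crosses at each pKa: below pKa_n the protonated form dominates, above it the deprotonated form does. At pH = 13.5, the predominant species is CO₃²⁻.

CO₃²⁻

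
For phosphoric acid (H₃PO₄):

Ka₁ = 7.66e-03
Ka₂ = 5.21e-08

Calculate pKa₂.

pKa₂ = -log(Ka₂) = -log(5.21e-08) = 7.28.

pK_{a2} = 7.28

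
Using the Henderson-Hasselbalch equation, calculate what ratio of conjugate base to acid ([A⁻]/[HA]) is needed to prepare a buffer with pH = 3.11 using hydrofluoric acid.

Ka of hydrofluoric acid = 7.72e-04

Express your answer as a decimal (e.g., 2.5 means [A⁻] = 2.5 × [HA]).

pKa = -log(7.72e-04) = 3.1124. pH = pKa + log([A⁻]/[HA]), so log([A⁻]/[HA]) = pH − pKa = 3.11 − 3.1124 = -0.0024. [A⁻]/[HA] = 10^(-0.0024) = 0.995

[A⁻]/[HA] = 0.995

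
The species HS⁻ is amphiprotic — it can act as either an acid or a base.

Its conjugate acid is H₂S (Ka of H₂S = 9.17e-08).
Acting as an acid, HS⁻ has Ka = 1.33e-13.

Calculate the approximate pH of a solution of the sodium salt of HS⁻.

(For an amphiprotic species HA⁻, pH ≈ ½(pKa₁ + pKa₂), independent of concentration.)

pKa₁ = -log(9.17e-08) = 7.04; pKa₂ = -log(1.33e-13) = 12.88. For an amphiprotic species, pH ≈ ½(pKa₁ + pKa₂) = ½(7.04 + 12.88) = 9.96.

pH = 9.96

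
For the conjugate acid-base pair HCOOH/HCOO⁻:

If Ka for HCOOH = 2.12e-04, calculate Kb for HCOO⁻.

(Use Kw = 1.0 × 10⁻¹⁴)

For a conjugate pair Ka × Kb = Kw, so Kb = Kw/Ka = 1.0 × 10⁻¹⁴ / 2.12e-04 = 4.72e-11.

K_b = 4.72e-11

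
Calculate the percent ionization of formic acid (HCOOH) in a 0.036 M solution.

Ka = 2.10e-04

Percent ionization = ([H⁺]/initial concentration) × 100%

Using Ka equilibrium: x² + Ka×x - Ka×C = 0. Solving: [H⁺] = 2.6465e-03. Percent = (2.6465e-03/0.036) × 100

Percent ionization = 7.35%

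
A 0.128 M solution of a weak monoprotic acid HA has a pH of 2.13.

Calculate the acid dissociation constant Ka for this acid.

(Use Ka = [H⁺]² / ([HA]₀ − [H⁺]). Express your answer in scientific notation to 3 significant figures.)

[H⁺] = 10^(−pH) = 10^(−2.13) = 7.413e-03 M. For HA ⇌ H⁺ + A⁻, Ka = [H⁺][A⁻]/[HA] = [H⁺]² / ([HA]₀ − [H⁺]) = (7.413e-03)² / (0.128 − 7.413e-03) = 4.56e-04.

K_a = 4.56e-04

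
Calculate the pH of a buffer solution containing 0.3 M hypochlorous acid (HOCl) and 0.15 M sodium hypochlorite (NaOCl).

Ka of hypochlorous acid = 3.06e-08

pKa = -log(3.06e-08) = 7.51. pH = pKa + log([A⁻]/[HA]) = 7.51 + log(0.15/0.3)

pH = 7.21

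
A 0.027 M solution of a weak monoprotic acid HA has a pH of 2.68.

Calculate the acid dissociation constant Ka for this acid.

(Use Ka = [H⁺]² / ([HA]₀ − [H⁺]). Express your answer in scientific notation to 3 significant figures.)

[H⁺] = 10^(−pH) = 10^(−2.68) = 2.089e-03 M. For HA ⇌ H⁺ + A⁻, Ka = [H⁺][A⁻]/[HA] = [H⁺]² / ([HA]₀ − [H⁺]) = (2.089e-03)² / (0.027 − 2.089e-03) = 1.75e-04.

K_a = 1.75e-04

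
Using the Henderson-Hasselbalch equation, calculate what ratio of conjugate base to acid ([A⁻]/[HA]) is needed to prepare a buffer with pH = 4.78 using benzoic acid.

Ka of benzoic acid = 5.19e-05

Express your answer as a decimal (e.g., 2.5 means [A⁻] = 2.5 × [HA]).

pKa = -log(5.19e-05) = 4.2848. pH = pKa + log([A⁻]/[HA]), so log([A⁻]/[HA]) = pH − pKa = 4.78 − 4.2848 = 0.4952. [A⁻]/[HA] = 10^(0.4952) = 3.13

[A⁻]/[HA] = 3.13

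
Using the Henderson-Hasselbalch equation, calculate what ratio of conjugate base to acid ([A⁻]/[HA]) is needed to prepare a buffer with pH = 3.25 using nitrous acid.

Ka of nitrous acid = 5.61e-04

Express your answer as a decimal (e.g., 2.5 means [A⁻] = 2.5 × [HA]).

pKa = -log(5.61e-04) = 3.2510. pH = pKa + log([A⁻]/[HA]), so log([A⁻]/[HA]) = pH − pKa = 3.25 − 3.2510 = -0.0010. [A⁻]/[HA] = 10^(-0.0010) = 0.998

[A⁻]/[HA] = 0.998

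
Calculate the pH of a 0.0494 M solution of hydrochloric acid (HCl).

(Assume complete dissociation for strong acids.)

[H⁺] = 0.0494 M for strong acid. pH = -log[H⁺] = -log(0.0494)

pH = 1.31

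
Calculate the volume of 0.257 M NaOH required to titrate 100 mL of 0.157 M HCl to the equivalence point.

At equivalence: moles acid = moles base. moles HCl = 0.157 × 100/1000 = 0.0157 mol. V_base = moles / 0.257 × 1000 = 61.1 mL.

V_{base} = 61.1 mL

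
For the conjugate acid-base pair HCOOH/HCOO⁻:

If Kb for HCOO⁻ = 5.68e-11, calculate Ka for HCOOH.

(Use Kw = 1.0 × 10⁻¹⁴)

For a conjugate pair Ka × Kb = Kw, so Ka = Kw/Kb = 1.0 × 10⁻¹⁴ / 5.68e-11 = 1.76e-04.

K_a = 1.76e-04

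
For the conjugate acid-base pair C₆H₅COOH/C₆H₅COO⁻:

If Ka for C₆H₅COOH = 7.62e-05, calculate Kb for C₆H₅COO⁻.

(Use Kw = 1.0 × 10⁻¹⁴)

For a conjugate pair Ka × Kb = Kw, so Kb = Kw/Ka = 1.0 × 10⁻¹⁴ / 7.62e-05 = 1.31e-10.

K_b = 1.31e-10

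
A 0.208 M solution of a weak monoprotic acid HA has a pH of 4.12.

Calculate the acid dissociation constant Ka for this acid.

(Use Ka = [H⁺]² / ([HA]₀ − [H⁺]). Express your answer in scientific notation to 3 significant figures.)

[H⁺] = 10^(−pH) = 10^(−4.12) = 7.586e-05 M. For HA ⇌ H⁺ + A⁻, Ka = [H⁺][A⁻]/[HA] = [H⁺]² / ([HA]₀ − [H⁺]) = (7.586e-05)² / (0.208 − 7.586e-05) = 2.77e-08.

K_a = 2.77e-08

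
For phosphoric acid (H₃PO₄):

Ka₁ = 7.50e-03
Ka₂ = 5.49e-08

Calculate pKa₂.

pKa₂ = -log(Ka₂) = -log(5.49e-08) = 7.26.

pK_{a2} = 7.26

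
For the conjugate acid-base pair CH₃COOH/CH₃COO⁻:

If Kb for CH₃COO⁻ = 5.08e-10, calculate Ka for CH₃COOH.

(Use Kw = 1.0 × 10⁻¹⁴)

For a conjugate pair Ka × Kb = Kw, so Ka = Kw/Kb = 1.0 × 10⁻¹⁴ / 5.08e-10 = 1.97e-05.

K_a = 1.97e-05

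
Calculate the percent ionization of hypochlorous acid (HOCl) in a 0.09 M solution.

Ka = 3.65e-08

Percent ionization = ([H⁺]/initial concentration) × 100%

Using Ka equilibrium: x² + Ka×x - Ka×C = 0. Solving: [H⁺] = 5.7297e-05. Percent = (5.7297e-05/0.09) × 100

Percent ionization = 0.0637%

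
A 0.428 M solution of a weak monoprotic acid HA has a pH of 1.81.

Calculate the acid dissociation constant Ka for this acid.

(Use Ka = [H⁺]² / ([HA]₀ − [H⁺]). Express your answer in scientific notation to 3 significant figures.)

[H⁺] = 10^(−pH) = 10^(−1.81) = 1.549e-02 M. For HA ⇌ H⁺ + A⁻, Ka = [H⁺][A⁻]/[HA] = [H⁺]² / ([HA]₀ − [H⁺]) = (1.549e-02)² / (0.428 − 1.549e-02) = 5.82e-04.

K_a = 5.82e-04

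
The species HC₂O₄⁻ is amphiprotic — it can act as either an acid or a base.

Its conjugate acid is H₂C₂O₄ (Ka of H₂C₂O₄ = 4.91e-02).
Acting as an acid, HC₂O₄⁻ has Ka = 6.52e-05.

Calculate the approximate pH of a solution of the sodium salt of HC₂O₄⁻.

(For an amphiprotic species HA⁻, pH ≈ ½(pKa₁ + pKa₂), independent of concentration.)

pKa₁ = -log(4.91e-02) = 1.31; pKa₂ = -log(6.52e-05) = 4.19. For an amphiprotic species, pH ≈ ½(pKa₁ + pKa₂) = ½(1.31 + 4.19) = 2.75.

pH = 2.75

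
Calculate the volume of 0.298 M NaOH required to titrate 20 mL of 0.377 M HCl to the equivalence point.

At equivalence: moles acid = moles base. moles HCl = 0.377 × 20/1000 = 0.00754 mol. V_base = moles / 0.298 × 1000 = 25.3 mL.

V_{base} = 25.3 mL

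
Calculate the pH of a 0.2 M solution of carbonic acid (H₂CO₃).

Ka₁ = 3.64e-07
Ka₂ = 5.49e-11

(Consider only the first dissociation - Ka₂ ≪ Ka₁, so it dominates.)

First dissociation dominates. From Ka₁ = [H⁺][HA⁻]/[H₂A], x² + Ka₁·x − Ka₁·C = 0 with C = 0.2 M and Ka₁ = 3.64e-07. Solving: [H⁺] = (−Ka₁ + √(Ka₁² + 4·Ka₁·C)) / 2 = 2.6963e-04 M. pH = -log(2.6963e-04) = 3.57.

pH = 3.57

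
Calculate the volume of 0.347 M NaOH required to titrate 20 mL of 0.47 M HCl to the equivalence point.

At equivalence: moles acid = moles base. moles HCl = 0.47 × 20/1000 = 0.0094 mol. V_base = moles / 0.347 × 1000 = 27.1 mL.

V_{base} = 27.1 mL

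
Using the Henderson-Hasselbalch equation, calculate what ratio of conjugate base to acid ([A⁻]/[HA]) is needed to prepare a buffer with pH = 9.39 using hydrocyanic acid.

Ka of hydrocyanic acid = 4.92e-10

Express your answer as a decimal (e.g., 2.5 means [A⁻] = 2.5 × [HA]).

pKa = -log(4.92e-10) = 9.3080. pH = pKa + log([A⁻]/[HA]), so log([A⁻]/[HA]) = pH − pKa = 9.39 − 9.3080 = 0.0820. [A⁻]/[HA] = 10^(0.0820) = 1.21

[A⁻]/[HA] = 1.21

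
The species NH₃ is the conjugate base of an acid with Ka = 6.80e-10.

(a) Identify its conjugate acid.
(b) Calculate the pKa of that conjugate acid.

(a) The conjugate acid is formed by adding one H⁺ to NH₃, giving NH₄⁺. (b) pKa = -log(Ka) = -log(6.80e-10) = 9.17.

Conjugate acid: NH₄⁺; pK_a = 9.17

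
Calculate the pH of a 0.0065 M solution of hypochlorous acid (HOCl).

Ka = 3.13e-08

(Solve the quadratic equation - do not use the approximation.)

x² + Ka×x - Ka×C = 0. Using quadratic formula: [H⁺] = 1.4248e-05

pH = 4.85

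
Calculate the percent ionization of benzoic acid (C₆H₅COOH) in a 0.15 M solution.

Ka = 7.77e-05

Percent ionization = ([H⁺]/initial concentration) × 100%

Using Ka equilibrium: x² + Ka×x - Ka×C = 0. Solving: [H⁺] = 3.3753e-03. Percent = (3.3753e-03/0.15) × 100

Percent ionization = 2.25%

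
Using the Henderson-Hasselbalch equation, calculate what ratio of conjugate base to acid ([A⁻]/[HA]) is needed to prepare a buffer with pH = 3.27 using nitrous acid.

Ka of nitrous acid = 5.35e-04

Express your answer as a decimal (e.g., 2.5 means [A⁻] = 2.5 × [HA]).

pKa = -log(5.35e-04) = 3.2716. pH = pKa + log([A⁻]/[HA]), so log([A⁻]/[HA]) = pH − pKa = 3.27 − 3.2716 = -0.0016. [A⁻]/[HA] = 10^(-0.0016) = 0.996

[A⁻]/[HA] = 0.996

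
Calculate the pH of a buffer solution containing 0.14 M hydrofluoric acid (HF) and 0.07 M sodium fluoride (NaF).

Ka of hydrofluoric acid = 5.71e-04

pKa = -log(5.71e-04) = 3.24. pH = pKa + log([A⁻]/[HA]) = 3.24 + log(0.07/0.14)

pH = 2.94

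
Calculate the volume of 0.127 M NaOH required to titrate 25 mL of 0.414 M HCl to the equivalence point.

At equivalence: moles acid = moles base. moles HCl = 0.414 × 25/1000 = 0.01035 mol. V_base = moles / 0.127 × 1000 = 81.5 mL.

V_{base} = 81.5 mL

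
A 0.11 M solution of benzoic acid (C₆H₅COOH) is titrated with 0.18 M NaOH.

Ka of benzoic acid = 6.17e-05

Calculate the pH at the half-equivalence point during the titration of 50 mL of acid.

At half-equivalence [HA] = [A⁻], so Henderson-Hasselbalch gives pH = pKa = -log(6.17e-05) = 4.21.

pH = pKa = 4.21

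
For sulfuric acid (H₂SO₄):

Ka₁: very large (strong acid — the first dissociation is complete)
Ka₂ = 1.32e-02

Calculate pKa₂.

pKa₂ = -log(Ka₂) = -log(1.32e-02) = 1.88.

pK_{a2} = 1.88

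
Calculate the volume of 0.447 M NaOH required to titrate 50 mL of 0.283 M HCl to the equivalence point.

At equivalence: moles acid = moles base. moles HCl = 0.283 × 50/1000 = 0.01415 mol. V_base = moles / 0.447 × 1000 = 31.7 mL.

V_{base} = 31.7 mL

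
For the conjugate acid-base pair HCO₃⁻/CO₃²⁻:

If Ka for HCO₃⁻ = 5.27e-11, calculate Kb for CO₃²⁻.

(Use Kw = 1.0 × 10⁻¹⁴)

For a conjugate pair Ka × Kb = Kw, so Kb = Kw/Ka = 1.0 × 10⁻¹⁴ / 5.27e-11 = 1.90e-04.

K_b = 1.90e-04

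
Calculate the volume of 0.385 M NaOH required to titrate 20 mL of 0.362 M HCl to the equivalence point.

At equivalence: moles acid = moles base. moles HCl = 0.362 × 20/1000 = 0.00724 mol. V_base = moles / 0.385 × 1000 = 18.8 mL.

V_{base} = 18.8 mL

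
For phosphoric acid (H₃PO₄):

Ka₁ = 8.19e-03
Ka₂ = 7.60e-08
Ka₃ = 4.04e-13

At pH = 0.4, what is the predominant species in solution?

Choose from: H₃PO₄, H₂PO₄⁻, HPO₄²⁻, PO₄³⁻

pKa₁ = 2.09, pKa₂ = 7.12, pKa₃ = 12.39. For a polyprotic acid the predominant species crosses at each pKa: below pKa_n the protonated form dominates, above it the deprotonated form does. At pH = 0.4, the predominant species is H₃PO₄.

H₃PO₄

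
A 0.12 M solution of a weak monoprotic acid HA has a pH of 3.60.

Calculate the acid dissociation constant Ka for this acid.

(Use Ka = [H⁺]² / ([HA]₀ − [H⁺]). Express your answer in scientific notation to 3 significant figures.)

[H⁺] = 10^(−pH) = 10^(−3.60) = 2.512e-04 M. For HA ⇌ H⁺ + A⁻, Ka = [H⁺][A⁻]/[HA] = [H⁺]² / ([HA]₀ − [H⁺]) = (2.512e-04)² / (0.12 − 2.512e-04) = 5.27e-07.

K_a = 5.27e-07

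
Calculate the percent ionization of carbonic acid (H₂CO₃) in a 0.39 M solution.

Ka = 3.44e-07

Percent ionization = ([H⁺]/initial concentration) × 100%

Using Ka equilibrium: x² + Ka×x - Ka×C = 0. Solving: [H⁺] = 3.6611e-04. Percent = (3.6611e-04/0.39) × 100

Percent ionization = 0.0939%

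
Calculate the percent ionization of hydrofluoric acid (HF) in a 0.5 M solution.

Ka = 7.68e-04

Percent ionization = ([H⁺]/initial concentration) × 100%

Using Ka equilibrium: x² + Ka×x - Ka×C = 0. Solving: [H⁺] = 1.9216e-02. Percent = (1.9216e-02/0.5) × 100

Percent ionization = 3.84%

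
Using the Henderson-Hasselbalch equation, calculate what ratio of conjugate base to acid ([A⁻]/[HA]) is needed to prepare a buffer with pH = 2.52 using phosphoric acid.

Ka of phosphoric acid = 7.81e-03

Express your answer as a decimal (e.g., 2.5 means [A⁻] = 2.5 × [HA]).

pKa = -log(7.81e-03) = 2.1073. pH = pKa + log([A⁻]/[HA]), so log([A⁻]/[HA]) = pH − pKa = 2.52 − 2.1073 = 0.4127. [A⁻]/[HA] = 10^(0.4127) = 2.59

[A⁻]/[HA] = 2.59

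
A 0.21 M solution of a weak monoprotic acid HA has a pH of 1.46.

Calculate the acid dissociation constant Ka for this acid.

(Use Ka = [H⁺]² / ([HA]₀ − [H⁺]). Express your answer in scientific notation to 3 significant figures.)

[H⁺] = 10^(−pH) = 10^(−1.46) = 3.467e-02 M. For HA ⇌ H⁺ + A⁻, Ka = [H⁺][A⁻]/[HA] = [H⁺]² / ([HA]₀ − [H⁺]) = (3.467e-02)² / (0.21 − 3.467e-02) = 6.86e-03.

K_a = 6.86e-03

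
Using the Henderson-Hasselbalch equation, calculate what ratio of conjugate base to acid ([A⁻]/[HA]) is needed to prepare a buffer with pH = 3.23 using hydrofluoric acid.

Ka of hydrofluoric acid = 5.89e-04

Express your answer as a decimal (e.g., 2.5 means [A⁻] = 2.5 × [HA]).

pKa = -log(5.89e-04) = 3.2299. pH = pKa + log([A⁻]/[HA]), so log([A⁻]/[HA]) = pH − pKa = 3.23 − 3.2299 = 0.0001. [A⁻]/[HA] = 10^(0.0001) = 1.00

[A⁻]/[HA] = 1.00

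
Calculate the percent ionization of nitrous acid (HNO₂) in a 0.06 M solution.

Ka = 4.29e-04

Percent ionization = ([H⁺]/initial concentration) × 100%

Using Ka equilibrium: x² + Ka×x - Ka×C = 0. Solving: [H⁺] = 4.8635e-03. Percent = (4.8635e-03/0.06) × 100

Percent ionization = 8.11%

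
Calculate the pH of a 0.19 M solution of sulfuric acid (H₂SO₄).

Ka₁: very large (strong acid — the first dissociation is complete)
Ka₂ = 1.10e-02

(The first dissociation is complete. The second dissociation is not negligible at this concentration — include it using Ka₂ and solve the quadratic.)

First dissociation is complete: [H⁺]₀ = [HSO₄⁻]₀ = C = 0.19 M. Second dissociation HSO₄⁻ ⇌ H⁺ + SO₄²⁻: let x = [SO₄²⁻]. Ka₂ = (C + x)·x / (C − x) = 1.10e-02 → x² + (C + Ka₂)·x − Ka₂·C = 0 → x² + 0.20100·x − 2.090e-03 = 0. x = (−0.20100 + √(0.20100² + 4 × 2.090e-03)) / 2 = 9.9095e-03 M. [H⁺] = C + x = 0.19 + 9.9095e-03 = 1.9991e-01 M. pH = -log(1.9991e-01) = 0.70.

pH = 0.70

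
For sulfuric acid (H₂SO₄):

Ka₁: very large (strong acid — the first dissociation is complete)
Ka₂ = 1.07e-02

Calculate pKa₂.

pKa₂ = -log(Ka₂) = -log(1.07e-02) = 1.97.

pK_{a2} = 1.97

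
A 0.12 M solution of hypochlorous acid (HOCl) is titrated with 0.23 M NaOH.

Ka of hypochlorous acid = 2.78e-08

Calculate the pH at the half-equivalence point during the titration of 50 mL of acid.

At half-equivalence [HA] = [A⁻], so Henderson-Hasselbalch gives pH = pKa = -log(2.78e-08) = 7.56.

pH = pKa = 7.56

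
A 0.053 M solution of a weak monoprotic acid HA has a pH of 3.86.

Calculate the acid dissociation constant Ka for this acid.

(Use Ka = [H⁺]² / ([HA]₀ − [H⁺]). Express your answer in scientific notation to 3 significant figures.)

[H⁺] = 10^(−pH) = 10^(−3.86) = 1.380e-04 M. For HA ⇌ H⁺ + A⁻, Ka = [H⁺][A⁻]/[HA] = [H⁺]² / ([HA]₀ − [H⁺]) = (1.380e-04)² / (0.053 − 1.380e-04) = 3.60e-07.

K_a = 3.60e-07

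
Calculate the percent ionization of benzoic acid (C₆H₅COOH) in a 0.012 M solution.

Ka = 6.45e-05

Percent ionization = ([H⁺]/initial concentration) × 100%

Using Ka equilibrium: x² + Ka×x - Ka×C = 0. Solving: [H⁺] = 8.4811e-04. Percent = (8.4811e-04/0.012) × 100

Percent ionization = 7.07%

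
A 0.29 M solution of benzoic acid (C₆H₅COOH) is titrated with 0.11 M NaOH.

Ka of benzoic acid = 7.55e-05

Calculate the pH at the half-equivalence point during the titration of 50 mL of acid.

At half-equivalence [HA] = [A⁻], so Henderson-Hasselbalch gives pH = pKa = -log(7.55e-05) = 4.12.

pH = pKa = 4.12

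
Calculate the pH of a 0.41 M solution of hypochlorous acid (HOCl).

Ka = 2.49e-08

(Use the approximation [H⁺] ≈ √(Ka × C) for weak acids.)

[H⁺] = √(Ka × C) = √(2.49e-08 × 0.41) = 1.0104e-04. pH = -log(1.0104e-04)

pH = 4.00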